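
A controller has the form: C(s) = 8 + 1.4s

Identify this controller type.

This is a Proportional-Derivative (PD) controller.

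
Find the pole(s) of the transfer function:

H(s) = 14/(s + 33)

Pole is where denominator = 0: s + 33 = 0, so s = -33.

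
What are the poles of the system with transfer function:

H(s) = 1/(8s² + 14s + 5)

Discriminant = 14² - 4×8×5 = 196 - 160 = 36 > 0, so two distinct real poles. Using quadratic formula: s = (-14 ± √36)/(2×8) = (-14 ± √36)/16, with √36 = 6. s₁ = -8/16 = -0.5, s₂ = -20/16 = -1.25. Poles: s₁ = -0.5, s₂ = -1.25.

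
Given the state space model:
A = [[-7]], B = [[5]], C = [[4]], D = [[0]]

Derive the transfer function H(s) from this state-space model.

(sI - A)⁻¹ = 1/(s + 7). H(s) = 4 × 5/(s + 7) + 0 = 20/(s + 7).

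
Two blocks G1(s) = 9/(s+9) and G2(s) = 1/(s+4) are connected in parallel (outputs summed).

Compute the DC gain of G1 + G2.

Parallel: G_eq = G1 + G2. DC gain = G1(0) + G2(0) = 9/9 + 1/4 = 1 + 0.25 = 1.25.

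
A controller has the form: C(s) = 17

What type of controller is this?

This is a Proportional (P) controller.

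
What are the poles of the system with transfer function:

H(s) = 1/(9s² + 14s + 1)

Discriminant = 14² - 4×9×1 = 196 - 36 = 160 > 0, so two distinct real poles. Using quadratic formula: s = (-14 ± √160)/(2×9) = (-14 ± √160)/18, with √160 ≈ 12.6491. s₁ ≈ -0.0750, s₂ ≈ -1.4805. Poles: s₁ = -0.0750, s₂ = -1.4805.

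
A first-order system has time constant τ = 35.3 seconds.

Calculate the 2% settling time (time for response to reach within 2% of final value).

For first-order system, 2% settling time ≈ 4τ = 4 × 35.3 = 141.2 s.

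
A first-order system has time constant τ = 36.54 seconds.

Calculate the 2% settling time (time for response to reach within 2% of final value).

For first-order system, 2% settling time ≈ 4τ = 4 × 36.54 = 146.16 s.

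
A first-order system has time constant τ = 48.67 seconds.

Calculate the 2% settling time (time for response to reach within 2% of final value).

For first-order system, 2% settling time ≈ 4τ = 4 × 48.67 = 194.68 s.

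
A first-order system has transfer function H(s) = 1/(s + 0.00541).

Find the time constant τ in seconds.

For H(s) = 1/(s + 1/τ), the pole is at -1/τ = -0.00541, so τ = 1/0.00541 = 184.8 s.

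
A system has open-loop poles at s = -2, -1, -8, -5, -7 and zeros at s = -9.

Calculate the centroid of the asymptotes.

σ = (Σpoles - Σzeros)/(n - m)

σ = (Σpoles - Σzeros)/(n - m) = (-23 - (-9))/(5 - 1) = -14/4 = -3.5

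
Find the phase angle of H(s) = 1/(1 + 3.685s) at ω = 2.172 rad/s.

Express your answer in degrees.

Phase = -arctan(ωτ) = -arctan(2.172 × 3.685) = -82.9°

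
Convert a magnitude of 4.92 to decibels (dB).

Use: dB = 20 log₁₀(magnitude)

dB = 20 log₁₀(4.92) = 13.8 dB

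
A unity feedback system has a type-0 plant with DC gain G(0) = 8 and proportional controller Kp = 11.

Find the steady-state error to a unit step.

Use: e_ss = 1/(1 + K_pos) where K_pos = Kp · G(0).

K_pos = Kp · G(0) = 11 × 8 = 88. e_ss = 1/(1 + 88) = 0.0112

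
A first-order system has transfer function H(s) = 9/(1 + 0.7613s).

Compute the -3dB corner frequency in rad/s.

Corner frequency = 1/τ = 1/0.7613 = 1.314 rad/s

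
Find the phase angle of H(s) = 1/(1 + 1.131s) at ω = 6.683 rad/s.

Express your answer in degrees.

Phase = -arctan(ωτ) = -arctan(6.683 × 1.131) = -82.5°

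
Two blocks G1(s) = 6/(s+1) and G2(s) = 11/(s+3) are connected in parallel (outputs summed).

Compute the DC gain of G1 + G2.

Parallel: G_eq = G1 + G2. DC gain = G1(0) + G2(0) = 6/1 + 11/3 = 6 + 3.6667 = 9.6667.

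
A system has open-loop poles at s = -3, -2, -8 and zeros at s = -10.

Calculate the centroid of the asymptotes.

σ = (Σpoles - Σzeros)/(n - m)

σ = (Σpoles - Σzeros)/(n - m) = (-13 - (-10))/(3 - 1) = -3/2 = -1.5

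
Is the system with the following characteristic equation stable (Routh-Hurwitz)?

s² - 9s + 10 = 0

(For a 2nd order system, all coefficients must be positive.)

Coefficients: 1, -9, 10. b=-9 not positive, so system is unstable.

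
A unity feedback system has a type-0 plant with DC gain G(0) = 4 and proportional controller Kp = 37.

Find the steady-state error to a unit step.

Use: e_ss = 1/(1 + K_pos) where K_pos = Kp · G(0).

K_pos = Kp · G(0) = 37 × 4 = 148. e_ss = 1/(1 + 148) = 0.0067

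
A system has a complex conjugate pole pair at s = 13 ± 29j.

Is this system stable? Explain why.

Real part of poles is 13 (> 0, right half-plane). Unstable.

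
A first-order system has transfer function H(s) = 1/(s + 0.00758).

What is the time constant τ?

For H(s) = 1/(s + 1/τ), the pole is at -1/τ = -0.00758, so τ = 1/0.00758 = 131.9 s.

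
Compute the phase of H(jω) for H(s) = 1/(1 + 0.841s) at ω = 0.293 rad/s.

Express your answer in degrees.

Phase = -arctan(ωτ) = -arctan(0.293 × 0.841) = -13.8°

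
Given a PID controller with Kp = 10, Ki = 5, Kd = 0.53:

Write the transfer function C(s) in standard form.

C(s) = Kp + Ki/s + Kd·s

Substituting values: C(s) = 10 + 5/s + 0.53s = (0.53s² + 10s + 5)/s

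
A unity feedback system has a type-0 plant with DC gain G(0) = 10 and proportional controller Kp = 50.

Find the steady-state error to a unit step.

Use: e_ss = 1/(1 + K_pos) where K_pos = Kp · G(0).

K_pos = Kp · G(0) = 50 × 10 = 500. e_ss = 1/(1 + 500) = 0.0020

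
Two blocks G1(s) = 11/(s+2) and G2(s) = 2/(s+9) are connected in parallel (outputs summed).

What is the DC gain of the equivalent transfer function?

Parallel: G_eq = G1 + G2. DC gain = G1(0) + G2(0) = 11/2 + 2/9 = 5.5 + 0.2222 = 5.7222.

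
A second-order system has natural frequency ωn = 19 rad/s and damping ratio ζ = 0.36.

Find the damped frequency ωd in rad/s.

ωd = ωn√(1 - ζ²) = 19√(1 - 0.36²) = 17.73 rad/s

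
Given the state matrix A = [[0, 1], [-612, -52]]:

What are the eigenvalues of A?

det(A - λI) = λ² - (-52)λ + 612 = (λ - (-34))(λ - (-18)). Eigenvalues: -34, -18.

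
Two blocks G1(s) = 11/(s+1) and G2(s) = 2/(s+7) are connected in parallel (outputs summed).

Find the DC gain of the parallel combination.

Parallel: G_eq = G1 + G2. DC gain = G1(0) + G2(0) = 11/1 + 2/7 = 11 + 0.2857 = 11.2857.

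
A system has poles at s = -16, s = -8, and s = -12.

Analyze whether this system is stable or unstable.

All poles are in the left half-plane. System is stable.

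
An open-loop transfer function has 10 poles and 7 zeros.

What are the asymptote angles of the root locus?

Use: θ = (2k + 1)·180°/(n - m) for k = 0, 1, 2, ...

n - m = 10 - 7 = 3. Angles: θk = (2k + 1)·180°/3 = 60°, 180°, 300°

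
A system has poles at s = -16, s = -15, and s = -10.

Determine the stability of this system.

All poles are in the left half-plane. System is stable.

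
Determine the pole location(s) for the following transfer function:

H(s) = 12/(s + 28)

Pole is where denominator = 0: s + 28 = 0, so s = -28.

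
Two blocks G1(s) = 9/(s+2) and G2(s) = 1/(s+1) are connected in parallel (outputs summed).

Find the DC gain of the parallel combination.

Parallel: G_eq = G1 + G2. DC gain = G1(0) + G2(0) = 9/2 + 1/1 = 4.5 + 1 = 5.5.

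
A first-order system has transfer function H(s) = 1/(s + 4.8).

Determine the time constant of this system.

For H(s) = 1/(s + 1/τ), the pole is at -1/τ = -4.8, so τ = 1/4.8 = 0.2083 s.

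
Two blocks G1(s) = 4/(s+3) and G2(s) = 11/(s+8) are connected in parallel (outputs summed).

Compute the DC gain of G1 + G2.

Parallel: G_eq = G1 + G2. DC gain = G1(0) + G2(0) = 4/3 + 11/8 = 1.3333 + 1.375 = 2.7083.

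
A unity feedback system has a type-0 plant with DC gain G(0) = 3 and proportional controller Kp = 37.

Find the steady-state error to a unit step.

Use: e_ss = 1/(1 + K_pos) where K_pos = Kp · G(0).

K_pos = Kp · G(0) = 37 × 3 = 111. e_ss = 1/(1 + 111) = 0.0089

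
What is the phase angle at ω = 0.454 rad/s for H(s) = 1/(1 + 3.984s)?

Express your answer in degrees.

Phase = -arctan(ωτ) = -arctan(0.454 × 3.984) = -61.1°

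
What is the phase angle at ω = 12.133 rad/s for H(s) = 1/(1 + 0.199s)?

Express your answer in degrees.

Phase = -arctan(ωτ) = -arctan(12.133 × 0.199) = -67.5°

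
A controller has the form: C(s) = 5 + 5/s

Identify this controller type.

This is a Proportional-Integral (PI) controller.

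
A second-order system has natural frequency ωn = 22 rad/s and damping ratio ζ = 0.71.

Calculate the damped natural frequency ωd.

ωd = ωn√(1 - ζ²) = 22√(1 - 0.71²) = 15.49 rad/s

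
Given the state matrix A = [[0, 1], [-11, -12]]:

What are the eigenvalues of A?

det(A - λI) = λ² - (-12)λ + 11 = (λ - (-1))(λ - (-11)). Eigenvalues: -1, -11.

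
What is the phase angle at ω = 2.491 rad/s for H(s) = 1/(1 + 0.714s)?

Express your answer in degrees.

Phase = -arctan(ωτ) = -arctan(2.491 × 0.714) = -60.7°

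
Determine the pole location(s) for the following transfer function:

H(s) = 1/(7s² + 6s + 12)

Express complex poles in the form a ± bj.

Discriminant = 6² - 4×7×12 = 36 - 336 = -300 < 0, so the poles are a complex conjugate pair s = (-6 ± j√300)/(2×7). Real part = -6/(2×7) = -6/14 ≈ -0.4286; imaginary part = ±√300/(2×7) ≈ 1.2372. Poles: s = -0.4286 ± 1.2372j.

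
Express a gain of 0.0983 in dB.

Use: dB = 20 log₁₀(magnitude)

dB = 20 log₁₀(0.0983) = -20.1 dB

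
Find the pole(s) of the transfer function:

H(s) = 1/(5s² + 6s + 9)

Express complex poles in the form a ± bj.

Discriminant = 6² - 4×5×9 = 36 - 180 = -144 < 0, so the poles are a complex conjugate pair s = (-6 ± j√144)/(2×5). Real part = -6/(2×5) = -6/10 = -0.6; imaginary part = ±√144/(2×5) = 12/10 = 1.2. Poles: s = -0.6 ± 1.2j.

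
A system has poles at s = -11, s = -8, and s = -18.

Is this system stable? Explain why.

All poles are in the left half-plane. System is stable.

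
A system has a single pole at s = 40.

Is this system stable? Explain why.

Pole at s = 40 is in the right half-plane. Unstable.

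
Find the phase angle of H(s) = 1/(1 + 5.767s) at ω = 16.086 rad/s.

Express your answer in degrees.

Phase = -arctan(ωτ) = -arctan(16.086 × 5.767) = -89.4°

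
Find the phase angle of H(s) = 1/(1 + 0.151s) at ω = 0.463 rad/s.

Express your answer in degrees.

Phase = -arctan(ωτ) = -arctan(0.463 × 0.151) = -4.0°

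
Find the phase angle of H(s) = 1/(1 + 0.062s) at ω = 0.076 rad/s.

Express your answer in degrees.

Phase = -arctan(ωτ) = -arctan(0.076 × 0.062) = -0.3°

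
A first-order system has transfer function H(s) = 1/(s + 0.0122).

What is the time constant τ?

For H(s) = 1/(s + 1/τ), the pole is at -1/τ = -0.0122, so τ = 1/0.0122 = 81.97 s.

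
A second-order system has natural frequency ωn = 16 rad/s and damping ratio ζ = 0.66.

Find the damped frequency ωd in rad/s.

ωd = ωn√(1 - ζ²) = 16√(1 - 0.66²) = 12.02 rad/s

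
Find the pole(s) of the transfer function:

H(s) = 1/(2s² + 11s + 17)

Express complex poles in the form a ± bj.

Discriminant = 11² - 4×2×17 = 121 - 136 = -15 < 0, so the poles are a complex conjugate pair s = (-11 ± j√15)/(2×2). Real part = -11/(2×2) = -11/4 = -2.75; imaginary part = ±√15/(2×2) ≈ 0.9682. Poles: s = -2.75 ± 0.9682j.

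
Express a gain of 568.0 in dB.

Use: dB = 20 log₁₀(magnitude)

dB = 20 log₁₀(568.0) = 55.1 dB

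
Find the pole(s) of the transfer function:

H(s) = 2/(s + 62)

Pole is where denominator = 0: s + 62 = 0, so s = -62.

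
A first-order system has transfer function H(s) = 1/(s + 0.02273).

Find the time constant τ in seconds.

For H(s) = 1/(s + 1/τ), the pole is at -1/τ = -0.02273, so τ = 1/0.02273 = 43.99 s.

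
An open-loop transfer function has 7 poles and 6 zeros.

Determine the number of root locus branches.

Root locus has n branches where n = number of poles = 7.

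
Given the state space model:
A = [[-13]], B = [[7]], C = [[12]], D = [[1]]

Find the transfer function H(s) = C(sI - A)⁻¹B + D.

(sI - A)⁻¹ = 1/(s + 13). H(s) = 12×7/(s + 13) + 1 = (s + 97)/(s + 13).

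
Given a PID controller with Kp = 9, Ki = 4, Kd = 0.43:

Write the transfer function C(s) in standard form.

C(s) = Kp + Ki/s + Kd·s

Substituting values: C(s) = 9 + 4/s + 0.43s = (0.43s² + 9s + 4)/s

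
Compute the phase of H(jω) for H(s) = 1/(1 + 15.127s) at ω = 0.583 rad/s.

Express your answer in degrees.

Phase = -arctan(ωτ) = -arctan(0.583 × 15.127) = -83.5°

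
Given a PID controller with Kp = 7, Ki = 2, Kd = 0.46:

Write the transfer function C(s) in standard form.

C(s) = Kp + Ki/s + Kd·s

Substituting values: C(s) = 7 + 2/s + 0.46s = (0.46s² + 7s + 2)/s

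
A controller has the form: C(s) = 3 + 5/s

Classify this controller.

This is a Proportional-Integral (PI) controller.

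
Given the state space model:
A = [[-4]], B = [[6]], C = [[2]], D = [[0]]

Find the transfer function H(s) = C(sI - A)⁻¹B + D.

(sI - A)⁻¹ = 1/(s + 4). H(s) = 2 × 6/(s + 4) + 0 = 12/(s + 4).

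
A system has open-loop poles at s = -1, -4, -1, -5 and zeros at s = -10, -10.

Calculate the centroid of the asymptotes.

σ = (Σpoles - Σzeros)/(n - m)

σ = (Σpoles - Σzeros)/(n - m) = (-11 - (-20))/(4 - 2) = 9/2 = 4.5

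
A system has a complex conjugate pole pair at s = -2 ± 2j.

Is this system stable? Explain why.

Real part of poles is -2 (< 0, left half-plane). Stable.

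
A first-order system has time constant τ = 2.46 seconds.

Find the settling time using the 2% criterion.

For first-order system, 2% settling time ≈ 4τ = 4 × 2.46 = 9.84 s.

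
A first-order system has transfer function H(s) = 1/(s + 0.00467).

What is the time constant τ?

For H(s) = 1/(s + 1/τ), the pole is at -1/τ = -0.00467, so τ = 1/0.00467 = 214.1 s.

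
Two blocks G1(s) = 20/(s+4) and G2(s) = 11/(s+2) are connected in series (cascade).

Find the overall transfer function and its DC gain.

Series: multiply transfer functions. G_eq = 20/(s+4) × 11/(s+2) = 220/((s+4)(s+2)). DC gain = 220/(4×2) = 27.5.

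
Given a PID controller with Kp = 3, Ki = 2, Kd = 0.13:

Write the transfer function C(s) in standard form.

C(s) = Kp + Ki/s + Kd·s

Substituting values: C(s) = 3 + 2/s + 0.13s = (0.13s² + 3s + 2)/s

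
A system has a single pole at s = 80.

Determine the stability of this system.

Pole at s = 80 is in the right half-plane. Unstable.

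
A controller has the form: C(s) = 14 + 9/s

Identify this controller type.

This is a Proportional-Integral (PI) controller.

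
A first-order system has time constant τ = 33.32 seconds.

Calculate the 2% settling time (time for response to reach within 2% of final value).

For first-order system, 2% settling time ≈ 4τ = 4 × 33.32 = 133.28 s.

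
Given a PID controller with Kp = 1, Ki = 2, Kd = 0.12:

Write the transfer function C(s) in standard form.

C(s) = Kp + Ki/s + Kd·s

Substituting values: C(s) = 1 + 2/s + 0.12s = (0.12s² + s + 2)/s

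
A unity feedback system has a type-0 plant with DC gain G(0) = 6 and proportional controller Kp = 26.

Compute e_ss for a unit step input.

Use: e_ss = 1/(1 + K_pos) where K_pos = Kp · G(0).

K_pos = Kp · G(0) = 26 × 6 = 156. e_ss = 1/(1 + 156) = 0.0064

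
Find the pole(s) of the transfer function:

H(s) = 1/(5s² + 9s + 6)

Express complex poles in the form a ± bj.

Discriminant = 9² - 4×5×6 = 81 - 120 = -39 < 0, so the poles are a complex conjugate pair s = (-9 ± j√39)/(2×5). Real part = -9/(2×5) = -9/10 = -0.9; imaginary part = ±√39/(2×5) ≈ 0.6245. Poles: s = -0.9 ± 0.6245j.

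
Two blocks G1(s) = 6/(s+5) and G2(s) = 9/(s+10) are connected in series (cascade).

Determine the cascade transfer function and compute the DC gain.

Series: multiply transfer functions. G_eq = 6/(s+5) × 9/(s+10) = 54/((s+5)(s+10)). DC gain = 54/(5×10) = 1.08.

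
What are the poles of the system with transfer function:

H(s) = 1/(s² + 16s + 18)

Discriminant = 16² - 4×1×18 = 256 - 72 = 184 > 0, so two distinct real poles. Using quadratic formula: s = (-16 ± √184)/(2×1) = (-16 ± √184)/2, with √184 ≈ 13.5647. s₁ ≈ -1.2177, s₂ ≈ -14.7823. Poles: s₁ = -1.2177, s₂ = -14.7823.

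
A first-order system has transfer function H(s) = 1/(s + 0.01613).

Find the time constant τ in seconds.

For H(s) = 1/(s + 1/τ), the pole is at -1/τ = -0.01613, so τ = 1/0.01613 = 62 s.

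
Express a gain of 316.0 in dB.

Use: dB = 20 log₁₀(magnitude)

dB = 20 log₁₀(316.0) = 50.0 dB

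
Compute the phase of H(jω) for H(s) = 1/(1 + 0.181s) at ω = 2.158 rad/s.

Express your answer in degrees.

Phase = -arctan(ωτ) = -arctan(2.158 × 0.181) = -21.3°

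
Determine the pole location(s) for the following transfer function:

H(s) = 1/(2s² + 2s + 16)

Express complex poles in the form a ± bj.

Discriminant = 2² - 4×2×16 = 4 - 128 = -124 < 0, so the poles are a complex conjugate pair s = (-2 ± j√124)/(2×2). Real part = -2/(2×2) = -2/4 = -0.5; imaginary part = ±√124/(2×2) ≈ 2.7839. Poles: s = -0.5 ± 2.7839j.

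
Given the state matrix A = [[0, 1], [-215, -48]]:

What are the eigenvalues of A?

det(A - λI) = λ² - (-48)λ + 215 = (λ - (-5))(λ - (-43)). Eigenvalues: -5, -43.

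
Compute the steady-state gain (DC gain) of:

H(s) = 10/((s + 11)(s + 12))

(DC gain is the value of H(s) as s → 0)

DC gain = H(0) = 10/(11 × 12) = 10/132 = 0.0758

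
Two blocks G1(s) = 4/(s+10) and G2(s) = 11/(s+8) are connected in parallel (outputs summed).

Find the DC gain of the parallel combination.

Parallel: G_eq = G1 + G2. DC gain = G1(0) + G2(0) = 4/10 + 11/8 = 0.4 + 1.375 = 1.775.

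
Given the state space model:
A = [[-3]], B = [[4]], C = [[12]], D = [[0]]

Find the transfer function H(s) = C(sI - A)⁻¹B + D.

(sI - A)⁻¹ = 1/(s + 3). H(s) = 12 × 4/(s + 3) + 0 = 48/(s + 3).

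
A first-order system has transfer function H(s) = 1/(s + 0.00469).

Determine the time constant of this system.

For H(s) = 1/(s + 1/τ), the pole is at -1/τ = -0.00469, so τ = 1/0.00469 = 213.2 s.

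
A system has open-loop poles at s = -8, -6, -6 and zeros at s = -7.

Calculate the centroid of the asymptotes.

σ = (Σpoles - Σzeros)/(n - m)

σ = (Σpoles - Σzeros)/(n - m) = (-20 - (-7))/(3 - 1) = -13/2 = -6.5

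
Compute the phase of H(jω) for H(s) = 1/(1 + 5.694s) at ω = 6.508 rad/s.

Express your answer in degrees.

Phase = -arctan(ωτ) = -arctan(6.508 × 5.694) = -88.5°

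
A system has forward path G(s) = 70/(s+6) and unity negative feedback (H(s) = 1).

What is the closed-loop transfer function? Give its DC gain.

T(s) = G/(1+GH) = [70/(s+6)] / [1 + 70/(s+6)] = 70/(s+6+70) = 70/(s+76). DC gain = 70/76 = 0.9211.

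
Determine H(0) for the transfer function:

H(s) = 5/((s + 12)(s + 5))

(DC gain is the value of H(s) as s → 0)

DC gain = H(0) = 5/(12 × 5) = 5/60 = 0.0833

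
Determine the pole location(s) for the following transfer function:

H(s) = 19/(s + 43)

Pole is where denominator = 0: s + 43 = 0, so s = -43.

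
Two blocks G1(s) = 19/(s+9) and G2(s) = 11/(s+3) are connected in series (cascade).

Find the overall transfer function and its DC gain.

Series: multiply transfer functions. G_eq = 19/(s+9) × 11/(s+3) = 209/((s+9)(s+3)). DC gain = 209/(9×3) = 7.7407.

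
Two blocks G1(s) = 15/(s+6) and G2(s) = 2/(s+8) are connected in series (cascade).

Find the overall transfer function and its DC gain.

Series: multiply transfer functions. G_eq = 15/(s+6) × 2/(s+8) = 30/((s+6)(s+8)). DC gain = 30/(6×8) = 0.625.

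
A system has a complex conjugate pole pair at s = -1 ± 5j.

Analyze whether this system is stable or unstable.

Real part of poles is -1 (< 0, left half-plane). Stable.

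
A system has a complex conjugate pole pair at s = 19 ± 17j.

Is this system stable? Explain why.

Real part of poles is 19 (> 0, right half-plane). Unstable.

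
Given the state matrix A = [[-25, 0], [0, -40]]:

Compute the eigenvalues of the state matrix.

For diagonal matrix, eigenvalues are diagonal entries: λ₁ = -25, λ₂ = -40.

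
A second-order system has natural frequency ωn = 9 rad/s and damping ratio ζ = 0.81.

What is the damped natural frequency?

ωd = ωn√(1 - ζ²) = 9√(1 - 0.81²) = 5.28 rad/s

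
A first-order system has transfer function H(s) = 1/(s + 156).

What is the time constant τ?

For H(s) = 1/(s + 1/τ), the pole is at -1/τ = -156, so τ = 1/156 = 0.0064 s.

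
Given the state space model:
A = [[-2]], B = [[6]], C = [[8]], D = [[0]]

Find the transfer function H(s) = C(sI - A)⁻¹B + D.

(sI - A)⁻¹ = 1/(s + 2). H(s) = 8 × 6/(s + 2) + 0 = 48/(s + 2).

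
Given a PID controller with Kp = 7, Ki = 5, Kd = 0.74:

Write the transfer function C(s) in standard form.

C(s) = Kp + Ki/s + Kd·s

Substituting values: C(s) = 7 + 5/s + 0.74s = (0.74s² + 7s + 5)/s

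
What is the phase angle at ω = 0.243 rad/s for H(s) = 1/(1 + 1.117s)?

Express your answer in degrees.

Phase = -arctan(ωτ) = -arctan(0.243 × 1.117) = -15.2°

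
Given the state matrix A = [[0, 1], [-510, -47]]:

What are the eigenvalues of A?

det(A - λI) = λ² - (-47)λ + 510 = (λ - (-17))(λ - (-30)). Eigenvalues: -17, -30.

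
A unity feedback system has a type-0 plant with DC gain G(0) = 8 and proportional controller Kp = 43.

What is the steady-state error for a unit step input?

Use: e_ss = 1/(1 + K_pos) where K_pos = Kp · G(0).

K_pos = Kp · G(0) = 43 × 8 = 344. e_ss = 1/(1 + 344) = 0.0029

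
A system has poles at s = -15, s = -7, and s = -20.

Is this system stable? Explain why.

All poles are in the left half-plane. System is stable.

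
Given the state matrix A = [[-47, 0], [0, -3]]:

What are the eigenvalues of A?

For diagonal matrix, eigenvalues are diagonal entries: λ₁ = -47, λ₂ = -3.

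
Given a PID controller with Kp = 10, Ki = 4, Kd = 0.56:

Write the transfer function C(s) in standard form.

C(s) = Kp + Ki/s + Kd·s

Substituting values: C(s) = 10 + 4/s + 0.56s = (0.56s² + 10s + 4)/s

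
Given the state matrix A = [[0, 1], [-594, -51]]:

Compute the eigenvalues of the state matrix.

det(A - λI) = λ² - (-51)λ + 594 = (λ - (-18))(λ - (-33)). Eigenvalues: -18, -33.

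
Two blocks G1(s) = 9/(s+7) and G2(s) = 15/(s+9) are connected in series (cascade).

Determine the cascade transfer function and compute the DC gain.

Series: multiply transfer functions. G_eq = 9/(s+7) × 15/(s+9) = 135/((s+7)(s+9)). DC gain = 135/(7×9) = 2.1429.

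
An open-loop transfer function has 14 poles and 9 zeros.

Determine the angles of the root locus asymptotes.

n - m = 14 - 9 = 5. Angles: θk = (2k + 1)·180°/5 = 36°, 108°, 180°, 252°, 324°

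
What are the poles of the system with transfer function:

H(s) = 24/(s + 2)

Pole is where denominator = 0: s + 2 = 0, so s = -2.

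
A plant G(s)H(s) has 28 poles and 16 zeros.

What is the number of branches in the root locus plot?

Root locus has n branches where n = number of poles = 28.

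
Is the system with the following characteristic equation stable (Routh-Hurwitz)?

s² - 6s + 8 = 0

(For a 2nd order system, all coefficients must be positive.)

Coefficients: 1, -6, 8. b=-6 not positive, so system is unstable.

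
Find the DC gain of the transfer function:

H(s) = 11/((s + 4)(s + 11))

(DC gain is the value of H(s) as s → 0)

DC gain = H(0) = 11/(4 × 11) = 11/44 = 0.25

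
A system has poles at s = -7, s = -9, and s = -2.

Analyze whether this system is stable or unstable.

All poles are in the left half-plane. System is stable.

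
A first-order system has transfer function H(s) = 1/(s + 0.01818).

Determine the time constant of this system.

For H(s) = 1/(s + 1/τ), the pole is at -1/τ = -0.01818, so τ = 1/0.01818 = 55.01 s.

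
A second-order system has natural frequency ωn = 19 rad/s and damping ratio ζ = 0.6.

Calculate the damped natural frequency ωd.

ωd = ωn√(1 - ζ²) = 19√(1 - 0.6²) = 15.2 rad/s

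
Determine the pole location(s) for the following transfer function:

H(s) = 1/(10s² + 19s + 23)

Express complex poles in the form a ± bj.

Discriminant = 19² - 4×10×23 = 361 - 920 = -559 < 0, so the poles are a complex conjugate pair s = (-19 ± j√559)/(2×10). Real part = -19/(2×10) = -19/20 = -0.95; imaginary part = ±√559/(2×10) ≈ 1.1822. Poles: s = -0.95 ± 1.1822j.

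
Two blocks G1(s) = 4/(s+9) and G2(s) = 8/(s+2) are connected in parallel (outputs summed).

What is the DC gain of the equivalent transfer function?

Parallel: G_eq = G1 + G2. DC gain = G1(0) + G2(0) = 4/9 + 8/2 = 0.4444 + 4 = 4.4444.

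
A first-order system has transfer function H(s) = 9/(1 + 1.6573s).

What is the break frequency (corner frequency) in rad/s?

Corner frequency = 1/τ = 1/1.6573 = 0.603 rad/s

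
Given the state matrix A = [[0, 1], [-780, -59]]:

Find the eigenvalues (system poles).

det(A - λI) = λ² - (-59)λ + 780 = (λ - (-39))(λ - (-20)). Eigenvalues: -39, -20.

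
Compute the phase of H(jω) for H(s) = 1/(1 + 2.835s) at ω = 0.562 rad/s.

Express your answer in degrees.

Phase = -arctan(ωτ) = -arctan(0.562 × 2.835) = -57.9°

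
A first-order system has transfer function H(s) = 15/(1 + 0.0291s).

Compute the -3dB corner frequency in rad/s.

Corner frequency = 1/τ = 1/0.0291 = 34.364 rad/s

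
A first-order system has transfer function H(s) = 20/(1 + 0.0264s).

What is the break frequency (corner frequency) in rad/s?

Corner frequency = 1/τ = 1/0.0264 = 37.879 rad/s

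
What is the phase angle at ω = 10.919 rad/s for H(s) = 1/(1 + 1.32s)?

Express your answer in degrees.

Phase = -arctan(ωτ) = -arctan(10.919 × 1.32) = -86.0°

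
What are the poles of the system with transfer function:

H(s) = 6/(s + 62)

Pole is where denominator = 0: s + 62 = 0, so s = -62.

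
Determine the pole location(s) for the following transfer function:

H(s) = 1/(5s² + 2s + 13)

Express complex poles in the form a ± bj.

Discriminant = 2² - 4×5×13 = 4 - 260 = -256 < 0, so the poles are a complex conjugate pair s = (-2 ± j√256)/(2×5). Real part = -2/(2×5) = -2/10 = -0.2; imaginary part = ±√256/(2×5) = 16/10 = 1.6. Poles: s = -0.2 ± 1.6j.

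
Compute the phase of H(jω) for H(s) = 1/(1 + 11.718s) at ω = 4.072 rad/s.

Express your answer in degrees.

Phase = -arctan(ωτ) = -arctan(4.072 × 11.718) = -88.8°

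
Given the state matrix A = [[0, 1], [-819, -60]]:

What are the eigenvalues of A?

det(A - λI) = λ² - (-60)λ + 819 = (λ - (-39))(λ - (-21)). Eigenvalues: -39, -21.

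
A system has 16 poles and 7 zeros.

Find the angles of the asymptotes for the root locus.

n - m = 16 - 7 = 9. Angles: θk = (2k + 1)·180°/9 = 20°, 60°, 100°, 140°, 180°, 220°, 260°, 300°, 340°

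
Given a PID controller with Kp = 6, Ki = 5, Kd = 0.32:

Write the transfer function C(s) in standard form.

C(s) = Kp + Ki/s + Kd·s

Substituting values: C(s) = 6 + 5/s + 0.32s = (0.32s² + 6s + 5)/s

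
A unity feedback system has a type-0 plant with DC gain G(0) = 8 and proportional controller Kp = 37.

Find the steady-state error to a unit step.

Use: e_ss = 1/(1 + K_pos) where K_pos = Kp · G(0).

K_pos = Kp · G(0) = 37 × 8 = 296. e_ss = 1/(1 + 296) = 0.0034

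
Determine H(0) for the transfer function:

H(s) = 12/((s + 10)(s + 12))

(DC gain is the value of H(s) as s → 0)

DC gain = H(0) = 12/(10 × 12) = 12/120 = 0.1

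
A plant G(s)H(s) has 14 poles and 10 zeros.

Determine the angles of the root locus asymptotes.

n - m = 14 - 10 = 4. Angles: θk = (2k + 1)·180°/4 = 45°, 135°, 225°, 315°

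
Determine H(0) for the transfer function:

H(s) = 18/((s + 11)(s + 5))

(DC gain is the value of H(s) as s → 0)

DC gain = H(0) = 18/(11 × 5) = 18/55 = 0.3273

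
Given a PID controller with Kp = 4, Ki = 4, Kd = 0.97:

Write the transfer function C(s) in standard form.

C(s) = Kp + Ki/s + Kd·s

Substituting values: C(s) = 4 + 4/s + 0.97s = (0.97s² + 4s + 4)/s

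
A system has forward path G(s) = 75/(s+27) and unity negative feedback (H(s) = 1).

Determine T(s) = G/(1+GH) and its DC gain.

T(s) = G/(1+GH) = [75/(s+27)] / [1 + 75/(s+27)] = 75/(s+27+75) = 75/(s+102). DC gain = 75/102 = 0.7353.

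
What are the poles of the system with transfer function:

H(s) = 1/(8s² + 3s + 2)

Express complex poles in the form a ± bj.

Discriminant = 3² - 4×8×2 = 9 - 64 = -55 < 0, so the poles are a complex conjugate pair s = (-3 ± j√55)/(2×8). Real part = -3/(2×8) = -3/16 = -0.1875; imaginary part = ±√55/(2×8) ≈ 0.4635. Poles: s = -0.1875 ± 0.4635j.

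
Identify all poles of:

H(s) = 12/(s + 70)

Pole is where denominator = 0: s + 70 = 0, so s = -70.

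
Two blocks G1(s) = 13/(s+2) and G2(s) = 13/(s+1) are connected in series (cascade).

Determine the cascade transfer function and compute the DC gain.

Series: multiply transfer functions. G_eq = 13/(s+2) × 13/(s+1) = 169/((s+2)(s+1)). DC gain = 169/(2×1) = 84.5.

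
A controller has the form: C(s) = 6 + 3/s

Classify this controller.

This is a Proportional-Integral (PI) controller.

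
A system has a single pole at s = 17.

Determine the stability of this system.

Pole at s = 17 is in the right half-plane. Unstable.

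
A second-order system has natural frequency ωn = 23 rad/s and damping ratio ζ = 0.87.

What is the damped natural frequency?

ωd = ωn√(1 - ζ²) = 23√(1 - 0.87²) = 11.34 rad/s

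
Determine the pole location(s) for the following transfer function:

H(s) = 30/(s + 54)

Pole is where denominator = 0: s + 54 = 0, so s = -54.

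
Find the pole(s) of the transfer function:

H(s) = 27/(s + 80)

Pole is where denominator = 0: s + 80 = 0, so s = -80.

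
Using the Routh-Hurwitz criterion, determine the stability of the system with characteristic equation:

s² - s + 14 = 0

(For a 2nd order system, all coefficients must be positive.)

Coefficients: 1, -1, 14. b=-1 not positive, so system is unstable.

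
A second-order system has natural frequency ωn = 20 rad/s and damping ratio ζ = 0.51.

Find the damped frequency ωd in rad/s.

ωd = ωn√(1 - ζ²) = 20√(1 - 0.51²) = 17.2 rad/s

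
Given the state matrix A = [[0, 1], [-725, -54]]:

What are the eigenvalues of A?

det(A - λI) = λ² - (-54)λ + 725 = (λ - (-25))(λ - (-29)). Eigenvalues: -25, -29.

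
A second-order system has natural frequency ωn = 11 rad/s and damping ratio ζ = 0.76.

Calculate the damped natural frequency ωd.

ωd = ωn√(1 - ζ²) = 11√(1 - 0.76²) = 7.15 rad/s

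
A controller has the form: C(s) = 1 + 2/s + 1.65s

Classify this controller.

This is a Proportional-Integral-Derivative (PID) controller.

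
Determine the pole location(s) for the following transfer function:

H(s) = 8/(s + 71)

Pole is where denominator = 0: s + 71 = 0, so s = -71.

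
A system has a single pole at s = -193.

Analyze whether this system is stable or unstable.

Pole at s = -193 is in the left half-plane. Stable.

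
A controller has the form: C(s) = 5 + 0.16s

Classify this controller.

This is a Proportional-Derivative (PD) controller.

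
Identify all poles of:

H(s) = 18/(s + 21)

Pole is where denominator = 0: s + 21 = 0, so s = -21.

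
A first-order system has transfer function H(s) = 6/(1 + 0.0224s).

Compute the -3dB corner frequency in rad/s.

Corner frequency = 1/τ = 1/0.0224 = 44.643 rad/s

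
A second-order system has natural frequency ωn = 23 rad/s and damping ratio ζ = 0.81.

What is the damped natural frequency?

ωd = ωn√(1 - ζ²) = 23√(1 - 0.81²) = 13.49 rad/s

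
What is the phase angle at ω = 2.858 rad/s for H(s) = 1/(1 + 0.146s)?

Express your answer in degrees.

Phase = -arctan(ωτ) = -arctan(2.858 × 0.146) = -22.6°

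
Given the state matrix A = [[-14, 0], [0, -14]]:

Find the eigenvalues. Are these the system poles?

For diagonal matrix, eigenvalues are diagonal entries: λ₁ = -14, λ₂ = -14. Eigenvalues of A = system poles.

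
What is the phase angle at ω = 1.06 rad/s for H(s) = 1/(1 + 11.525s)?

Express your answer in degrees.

Phase = -arctan(ωτ) = -arctan(1.06 × 11.525) = -85.3°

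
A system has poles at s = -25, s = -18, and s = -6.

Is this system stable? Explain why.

All poles are in the left half-plane. System is stable.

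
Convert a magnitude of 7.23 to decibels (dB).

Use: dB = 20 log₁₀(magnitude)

dB = 20 log₁₀(7.23) = 17.2 dB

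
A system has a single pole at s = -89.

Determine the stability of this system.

Pole at s = -89 is in the left half-plane. Stable.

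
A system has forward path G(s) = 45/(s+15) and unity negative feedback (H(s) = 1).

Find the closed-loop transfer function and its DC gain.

T(s) = G/(1+GH) = [45/(s+15)] / [1 + 45/(s+15)] = 45/(s+15+45) = 45/(s+60). DC gain = 45/60 = 0.75.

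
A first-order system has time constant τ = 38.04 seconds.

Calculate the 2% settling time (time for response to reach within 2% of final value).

For first-order system, 2% settling time ≈ 4τ = 4 × 38.04 = 152.16 s.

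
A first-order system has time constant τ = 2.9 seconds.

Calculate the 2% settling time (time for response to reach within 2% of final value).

For first-order system, 2% settling time ≈ 4τ = 4 × 2.9 = 11.6 s.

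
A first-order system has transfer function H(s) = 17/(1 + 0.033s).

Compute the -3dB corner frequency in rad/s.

Corner frequency = 1/τ = 1/0.033 = 30.303 rad/s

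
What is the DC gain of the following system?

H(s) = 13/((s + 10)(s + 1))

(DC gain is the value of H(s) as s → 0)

DC gain = H(0) = 13/(10 × 1) = 13/10 = 1.3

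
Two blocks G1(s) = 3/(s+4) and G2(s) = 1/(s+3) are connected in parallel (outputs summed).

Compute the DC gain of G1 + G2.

Parallel: G_eq = G1 + G2. DC gain = G1(0) + G2(0) = 3/4 + 1/3 = 0.75 + 0.3333 = 1.0833.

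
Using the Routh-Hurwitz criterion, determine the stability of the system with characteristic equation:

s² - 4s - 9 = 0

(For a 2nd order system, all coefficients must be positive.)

Coefficients: 1, -4, -9. b=-4, c=-9 not positive, so system is unstable.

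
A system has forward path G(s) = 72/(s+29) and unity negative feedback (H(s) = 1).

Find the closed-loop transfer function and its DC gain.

T(s) = G/(1+GH) = [72/(s+29)] / [1 + 72/(s+29)] = 72/(s+29+72) = 72/(s+101). DC gain = 72/101 = 0.7129.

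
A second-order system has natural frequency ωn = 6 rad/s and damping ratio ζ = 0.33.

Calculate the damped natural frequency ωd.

ωd = ωn√(1 - ζ²) = 6√(1 - 0.33²) = 5.66 rad/s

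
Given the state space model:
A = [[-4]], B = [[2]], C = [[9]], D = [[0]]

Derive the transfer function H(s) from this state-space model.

(sI - A)⁻¹ = 1/(s + 4). H(s) = 9 × 2/(s + 4) + 0 = 18/(s + 4).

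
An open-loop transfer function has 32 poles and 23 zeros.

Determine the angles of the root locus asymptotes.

n - m = 32 - 23 = 9. Angles: θk = (2k + 1)·180°/9 = 20°, 60°, 100°, 140°, 180°, 220°, 260°, 300°, 340°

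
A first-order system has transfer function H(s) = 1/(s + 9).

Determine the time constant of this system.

For H(s) = 1/(s + 1/τ), the pole is at -1/τ = -9, so τ = 1/9 = 0.1111 s.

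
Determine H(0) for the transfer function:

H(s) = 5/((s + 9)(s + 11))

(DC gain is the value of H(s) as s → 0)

DC gain = H(0) = 5/(9 × 11) = 5/99 = 0.0505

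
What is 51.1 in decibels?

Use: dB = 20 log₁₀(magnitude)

dB = 20 log₁₀(51.1) = 34.2 dB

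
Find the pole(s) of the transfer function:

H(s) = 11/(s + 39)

Pole is where denominator = 0: s + 39 = 0, so s = -39.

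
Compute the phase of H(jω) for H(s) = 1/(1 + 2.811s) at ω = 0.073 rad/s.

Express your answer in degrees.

Phase = -arctan(ωτ) = -arctan(0.073 × 2.811) = -11.6°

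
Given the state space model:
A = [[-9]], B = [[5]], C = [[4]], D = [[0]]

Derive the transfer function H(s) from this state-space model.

(sI - A)⁻¹ = 1/(s + 9). H(s) = 4 × 5/(s + 9) + 0 = 20/(s + 9).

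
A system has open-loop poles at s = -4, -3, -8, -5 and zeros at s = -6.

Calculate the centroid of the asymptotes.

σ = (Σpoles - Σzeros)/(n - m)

σ = (Σpoles - Σzeros)/(n - m) = (-20 - (-6))/(4 - 1) = -14/3 = -4.67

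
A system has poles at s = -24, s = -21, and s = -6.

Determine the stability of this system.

All poles are in the left half-plane. System is stable.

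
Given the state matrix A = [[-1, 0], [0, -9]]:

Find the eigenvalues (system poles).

For diagonal matrix, eigenvalues are diagonal entries: λ₁ = -1, λ₂ = -9.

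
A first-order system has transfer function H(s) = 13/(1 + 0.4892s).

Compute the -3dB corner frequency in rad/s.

Corner frequency = 1/τ = 1/0.4892 = 2.044 rad/s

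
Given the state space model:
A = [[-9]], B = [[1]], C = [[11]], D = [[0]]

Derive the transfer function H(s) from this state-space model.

(sI - A)⁻¹ = 1/(s + 9). H(s) = 11 × 1/(s + 9) + 0 = 11/(s + 9).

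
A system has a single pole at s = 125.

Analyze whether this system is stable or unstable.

Pole at s = 125 is in the right half-plane. Unstable.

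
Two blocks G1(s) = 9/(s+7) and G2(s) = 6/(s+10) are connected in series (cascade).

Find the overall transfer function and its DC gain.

Series: multiply transfer functions. G_eq = 9/(s+7) × 6/(s+10) = 54/((s+7)(s+10)). DC gain = 54/(7×10) = 0.7714.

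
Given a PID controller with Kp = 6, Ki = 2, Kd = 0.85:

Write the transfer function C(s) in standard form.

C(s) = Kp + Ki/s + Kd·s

Substituting values: C(s) = 6 + 2/s + 0.85s = (0.85s² + 6s + 2)/s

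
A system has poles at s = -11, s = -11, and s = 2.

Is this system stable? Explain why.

Pole(s) at s = 2 are not in the left half-plane. System is unstable.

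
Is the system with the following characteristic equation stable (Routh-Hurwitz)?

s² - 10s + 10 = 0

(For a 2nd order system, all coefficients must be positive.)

Coefficients: 1, -10, 10. b=-10 not positive, so system is unstable.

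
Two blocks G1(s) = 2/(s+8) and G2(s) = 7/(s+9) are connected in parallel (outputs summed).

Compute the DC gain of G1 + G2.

Parallel: G_eq = G1 + G2. DC gain = G1(0) + G2(0) = 2/8 + 7/9 = 0.25 + 0.7778 = 1.0278.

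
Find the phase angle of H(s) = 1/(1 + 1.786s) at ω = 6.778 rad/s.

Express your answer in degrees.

Phase = -arctan(ωτ) = -arctan(6.778 × 1.786) = -85.3°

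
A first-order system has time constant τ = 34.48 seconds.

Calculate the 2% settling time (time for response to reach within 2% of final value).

For first-order system, 2% settling time ≈ 4τ = 4 × 34.48 = 137.92 s.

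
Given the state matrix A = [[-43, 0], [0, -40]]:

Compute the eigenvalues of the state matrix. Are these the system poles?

For diagonal matrix, eigenvalues are diagonal entries: λ₁ = -43, λ₂ = -40. Eigenvalues of A = system poles.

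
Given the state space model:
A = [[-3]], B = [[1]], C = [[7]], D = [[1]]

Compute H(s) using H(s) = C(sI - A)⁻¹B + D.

(sI - A)⁻¹ = 1/(s + 3). H(s) = 7×1/(s + 3) + 1 = (s + 10)/(s + 3).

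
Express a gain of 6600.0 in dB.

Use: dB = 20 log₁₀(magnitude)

dB = 20 log₁₀(6600.0) = 76.4 dB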